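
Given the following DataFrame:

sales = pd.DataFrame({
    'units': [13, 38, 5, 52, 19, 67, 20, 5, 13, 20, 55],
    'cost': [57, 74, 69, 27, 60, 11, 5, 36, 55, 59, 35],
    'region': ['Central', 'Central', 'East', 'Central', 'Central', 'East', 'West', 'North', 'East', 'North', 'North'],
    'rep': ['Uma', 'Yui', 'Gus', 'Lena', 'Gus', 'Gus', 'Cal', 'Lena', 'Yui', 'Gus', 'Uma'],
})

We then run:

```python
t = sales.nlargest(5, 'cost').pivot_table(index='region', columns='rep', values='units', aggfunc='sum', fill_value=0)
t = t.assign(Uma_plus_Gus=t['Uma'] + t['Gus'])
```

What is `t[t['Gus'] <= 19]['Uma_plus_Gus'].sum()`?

take 5 rows with largest cost:
   units  cost   region  rep
1     38    74  Central  Yui
2      5    69     East  Gus
4     19    60  Central  Gus
9     20    59    North  Gus
0     13    57  Central  Uma
pivot: rows=region, cols=rep, sum(units):
rep      Gus  Uma  Yui
region                
Central   19   13   38
East       5    0    0
North     20    0    0
add column Uma_plus_Gus = t['Uma'] + t['Gus']:
rep      Gus  Uma  Yui  Uma_plus_Gus
region                              
Central   19   13   38            32
East       5    0    0             5
North     20    0    0            20
filter rows where Gus <= 19:
rep      Gus  Uma  Yui  Uma_plus_Gus
region                              
Central   19   13   38            32
East       5    0    0             5
So sum() = 37.

37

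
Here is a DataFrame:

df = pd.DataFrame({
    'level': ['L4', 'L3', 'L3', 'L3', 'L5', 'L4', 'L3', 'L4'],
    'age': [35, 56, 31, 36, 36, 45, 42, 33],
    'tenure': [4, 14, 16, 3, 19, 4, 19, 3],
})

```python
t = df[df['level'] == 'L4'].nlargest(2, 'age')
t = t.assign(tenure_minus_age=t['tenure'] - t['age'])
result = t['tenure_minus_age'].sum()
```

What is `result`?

-72

filter rows where level == 'L4':
  level  age  tenure
0    L4   35       4
5    L4   45       4
7    L4   33       3
take 2 rows with largest age:
  level  age  tenure
5    L4   45       4
0    L4   35       4
add column tenure_minus_age = t['tenure'] - t['age']:
  level  age  tenure  tenure_minus_age
5    L4   45       4               -41
0    L4   35       4               -31
Finally, sum of column 'tenure_minus_age' = -72.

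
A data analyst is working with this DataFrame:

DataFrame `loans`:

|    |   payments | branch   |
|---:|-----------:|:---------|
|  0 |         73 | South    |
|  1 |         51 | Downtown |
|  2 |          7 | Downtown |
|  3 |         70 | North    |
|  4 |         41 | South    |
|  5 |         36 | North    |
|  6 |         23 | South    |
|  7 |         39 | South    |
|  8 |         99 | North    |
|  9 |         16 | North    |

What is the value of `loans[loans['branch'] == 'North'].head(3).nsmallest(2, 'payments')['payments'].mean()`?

53.0

filter rows where branch == 'North':
   payments branch
3        70  North
5        36  North
8        99  North
9        16  North
take first 3 rows:
   payments branch
3        70  North
5        36  North
8        99  North
take 2 rows with smallest payments:
   payments branch
5        36  North
3        70  North
So mean() = 53.0.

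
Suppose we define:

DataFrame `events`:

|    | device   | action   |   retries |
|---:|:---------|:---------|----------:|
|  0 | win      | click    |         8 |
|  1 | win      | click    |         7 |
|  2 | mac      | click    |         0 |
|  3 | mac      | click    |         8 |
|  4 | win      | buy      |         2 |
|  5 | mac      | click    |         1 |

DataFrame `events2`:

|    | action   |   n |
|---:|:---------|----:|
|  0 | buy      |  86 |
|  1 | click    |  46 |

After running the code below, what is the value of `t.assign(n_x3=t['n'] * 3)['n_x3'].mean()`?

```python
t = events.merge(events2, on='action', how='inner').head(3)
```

merge on 'action' (how='inner') → 6 rows:
  device action  retries   n
0    win  click        8  46
1    win  click        7  46
2    mac  click        0  46
3    mac  click        8  46
4    win    buy        2  86
5    mac  click        1  46
take first 3 rows:
  device action  retries   n
0    win  click        8  46
1    win  click        7  46
2    mac  click        0  46
add column n_x3 = t['n'] * 3:
  device action  retries   n  n_x3
0    win  click        8  46   138
1    win  click        7  46   138
2    mac  click        0  46   138
Then the mean of column 'n_x3': 138.0

138.0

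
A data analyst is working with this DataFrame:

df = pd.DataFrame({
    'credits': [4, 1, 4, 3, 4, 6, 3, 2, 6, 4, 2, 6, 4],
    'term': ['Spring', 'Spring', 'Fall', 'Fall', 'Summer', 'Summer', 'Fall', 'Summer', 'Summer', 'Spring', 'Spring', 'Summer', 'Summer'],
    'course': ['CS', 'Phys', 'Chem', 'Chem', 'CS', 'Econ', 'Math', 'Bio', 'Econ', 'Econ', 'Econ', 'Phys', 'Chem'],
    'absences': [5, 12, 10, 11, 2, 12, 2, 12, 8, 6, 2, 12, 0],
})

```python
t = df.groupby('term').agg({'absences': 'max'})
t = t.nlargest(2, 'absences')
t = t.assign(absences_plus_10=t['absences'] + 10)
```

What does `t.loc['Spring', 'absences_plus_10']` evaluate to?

22

group by term, max of absences:
        absences
term            
Fall          11
Spring        12
Summer        12
take 2 rows with largest absences:
        absences
term            
Spring        12
Summer        12
add column absences_plus_10 = t['absences'] + 10:
        absences  absences_plus_10
term                              
Spring        12                22
Summer        12                22
Reading off the value at row 'Spring', column 'absences_plus_10', we get 22.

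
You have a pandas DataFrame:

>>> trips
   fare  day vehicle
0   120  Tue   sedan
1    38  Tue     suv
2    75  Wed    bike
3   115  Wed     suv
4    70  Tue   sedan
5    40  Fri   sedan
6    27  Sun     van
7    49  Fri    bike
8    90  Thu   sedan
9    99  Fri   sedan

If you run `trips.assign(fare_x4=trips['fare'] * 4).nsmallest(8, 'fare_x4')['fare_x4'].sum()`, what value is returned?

add column fare_x4 = trips['fare'] * 4:
   fare  day vehicle  fare_x4
0   120  Tue   sedan      480
1    38  Tue     suv      152
2    75  Wed    bike      300
3   115  Wed     suv      460
4    70  Tue   sedan      280
5    40  Fri   sedan      160
6    27  Sun     van      108
7    49  Fri    bike      196
8    90  Thu   sedan      360
9    99  Fri   sedan      396
take 8 rows with smallest fare_x4:
   fare  day vehicle  fare_x4
6    27  Sun     van      108
1    38  Tue     suv      152
5    40  Fri   sedan      160
7    49  Fri    bike      196
4    70  Tue   sedan      280
2    75  Wed    bike      300
8    90  Thu   sedan      360
9    99  Fri   sedan      396

1952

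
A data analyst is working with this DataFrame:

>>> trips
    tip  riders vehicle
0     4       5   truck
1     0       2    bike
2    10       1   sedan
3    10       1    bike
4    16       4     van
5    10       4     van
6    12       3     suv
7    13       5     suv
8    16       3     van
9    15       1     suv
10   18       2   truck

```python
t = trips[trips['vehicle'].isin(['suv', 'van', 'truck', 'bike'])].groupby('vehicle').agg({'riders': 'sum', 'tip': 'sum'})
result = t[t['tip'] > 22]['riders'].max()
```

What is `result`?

filter rows where vehicle in ['suv', 'van', 'truck', 'bike']:
    tip  riders vehicle
0     4       5   truck
1     0       2    bike
3    10       1    bike
4    16       4     van
5    10       4     van
6    12       3     suv
7    13       5     suv
8    16       3     van
9    15       1     suv
10   18       2   truck
group by vehicle: sum(riders), sum(tip):
         riders  tip
vehicle             
bike          3   10
suv           9   40
truck         7   22
van          11   42
filter rows where tip > 22:
         riders  tip
vehicle             
suv           9   40
van          11   42
Then the max of column 'riders': 11

11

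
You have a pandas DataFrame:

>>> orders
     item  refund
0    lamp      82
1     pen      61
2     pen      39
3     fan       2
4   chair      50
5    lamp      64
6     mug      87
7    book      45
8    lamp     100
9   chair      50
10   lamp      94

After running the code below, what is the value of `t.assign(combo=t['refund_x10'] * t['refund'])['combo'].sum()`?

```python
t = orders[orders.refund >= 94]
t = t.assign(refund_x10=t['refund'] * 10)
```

filter rows where refund >= 94:
    item  refund
8   lamp     100
10  lamp      94
add column refund_x10 = t['refund'] * 10:
    item  refund  refund_x10
8   lamp     100        1000
10  lamp      94         940
add column combo = t['refund_x10'] * t['refund']:
    item  refund  refund_x10   combo
8   lamp     100        1000  100000
10  lamp      94         940   88360

188360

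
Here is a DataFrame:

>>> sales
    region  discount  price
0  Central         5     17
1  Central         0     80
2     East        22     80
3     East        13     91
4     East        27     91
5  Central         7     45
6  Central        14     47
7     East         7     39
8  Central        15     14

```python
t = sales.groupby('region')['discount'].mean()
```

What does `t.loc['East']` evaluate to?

group by region, mean of discount:
region
Central     8.20
East       17.25
Name: discount, dtype: float64

17.25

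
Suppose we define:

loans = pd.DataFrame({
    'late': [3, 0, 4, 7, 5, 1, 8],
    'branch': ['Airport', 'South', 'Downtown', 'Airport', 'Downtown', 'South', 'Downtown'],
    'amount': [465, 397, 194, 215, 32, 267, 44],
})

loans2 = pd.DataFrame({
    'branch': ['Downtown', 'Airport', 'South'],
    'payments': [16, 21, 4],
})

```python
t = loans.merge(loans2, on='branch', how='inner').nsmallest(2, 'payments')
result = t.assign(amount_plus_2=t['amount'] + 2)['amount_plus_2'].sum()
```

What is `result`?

668

merge on 'branch' (how='inner') → 7 rows:
   late    branch  amount  payments
0     3   Airport     465        21
1     0     South     397         4
2     4  Downtown     194        16
3     7   Airport     215        21
4     5  Downtown      32        16
5     1     South     267         4
6     8  Downtown      44        16
take 2 rows with smallest payments:
   late branch  amount  payments
1     0  South     397         4
5     1  South     267         4
add column amount_plus_2 = t['amount'] + 2:
   late branch  amount  payments  amount_plus_2
1     0  South     397         4            399
5     1  South     267         4            269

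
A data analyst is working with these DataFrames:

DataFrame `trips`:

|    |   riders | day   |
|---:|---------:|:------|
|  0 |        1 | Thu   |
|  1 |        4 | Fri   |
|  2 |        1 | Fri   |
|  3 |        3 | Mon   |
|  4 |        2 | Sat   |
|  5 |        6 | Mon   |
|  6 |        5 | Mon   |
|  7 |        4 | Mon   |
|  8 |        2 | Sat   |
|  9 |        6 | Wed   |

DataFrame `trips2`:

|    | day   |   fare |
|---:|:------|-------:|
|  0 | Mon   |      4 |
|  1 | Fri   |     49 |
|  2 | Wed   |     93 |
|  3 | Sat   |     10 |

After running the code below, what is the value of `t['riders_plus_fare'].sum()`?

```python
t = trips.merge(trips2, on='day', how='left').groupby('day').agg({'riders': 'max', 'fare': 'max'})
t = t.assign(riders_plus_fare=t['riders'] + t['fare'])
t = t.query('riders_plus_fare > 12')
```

merge on 'day' (how='left') → 10 rows:
   riders  day  fare
0       1  Thu   NaN
1       4  Fri  49.0
2       1  Fri  49.0
3       3  Mon   4.0
4       2  Sat  10.0
5       6  Mon   4.0
6       5  Mon   4.0
7       4  Mon   4.0
8       2  Sat  10.0
9       6  Wed  93.0
group by day: max(riders), max(fare):
     riders  fare
day              
Fri       4  49.0
Mon       6   4.0
Sat       2  10.0
Thu       1   NaN
Wed       6  93.0
add column riders_plus_fare = t['riders'] + t['fare']:
     riders  fare  riders_plus_fare
day                                
Fri       4  49.0              53.0
Mon       6   4.0              10.0
Sat       2  10.0              12.0
Thu       1   NaN               NaN
Wed       6  93.0              99.0
filter rows where riders_plus_fare > 12:
     riders  fare  riders_plus_fare
day                                
Fri       4  49.0              53.0
Wed       6  93.0              99.0
Reading off the sum of column 'riders_plus_fare', we get 152.0.

152.0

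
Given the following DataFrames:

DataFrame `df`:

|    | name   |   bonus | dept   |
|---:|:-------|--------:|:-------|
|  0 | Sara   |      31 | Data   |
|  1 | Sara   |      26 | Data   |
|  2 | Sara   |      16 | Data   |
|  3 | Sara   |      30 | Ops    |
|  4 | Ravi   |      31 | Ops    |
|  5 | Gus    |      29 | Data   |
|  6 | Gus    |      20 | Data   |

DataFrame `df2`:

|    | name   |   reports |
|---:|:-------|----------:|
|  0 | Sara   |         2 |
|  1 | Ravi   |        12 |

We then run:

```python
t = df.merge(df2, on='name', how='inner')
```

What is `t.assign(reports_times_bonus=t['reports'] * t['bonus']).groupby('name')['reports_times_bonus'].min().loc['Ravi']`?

372

merge on 'name' (how='inner') → 5 rows:
   name  bonus  dept  reports
0  Sara     31  Data        2
1  Sara     26  Data        2
2  Sara     16  Data        2
3  Sara     30   Ops        2
4  Ravi     31   Ops       12
add column reports_times_bonus = t['reports'] * t['bonus']:
   name  bonus  dept  reports  reports_times_bonus
0  Sara     31  Data        2                   62
1  Sara     26  Data        2                   52
2  Sara     16  Data        2                   32
3  Sara     30   Ops        2                   60
4  Ravi     31   Ops       12                  372
group by name, min of reports_times_bonus:
name
Ravi    372
Sara     32
Name: reports_times_bonus, dtype: int64
Hence 372.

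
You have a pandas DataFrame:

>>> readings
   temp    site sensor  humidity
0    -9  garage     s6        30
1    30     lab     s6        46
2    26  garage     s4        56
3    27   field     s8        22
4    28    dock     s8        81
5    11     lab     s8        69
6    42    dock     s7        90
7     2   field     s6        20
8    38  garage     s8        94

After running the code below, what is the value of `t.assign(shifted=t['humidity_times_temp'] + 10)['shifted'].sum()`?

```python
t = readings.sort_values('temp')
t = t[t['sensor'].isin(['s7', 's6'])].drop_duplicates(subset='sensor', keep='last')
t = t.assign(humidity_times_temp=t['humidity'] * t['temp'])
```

5180

sort by temp:
   temp    site sensor  humidity
0    -9  garage     s6        30
7     2   field     s6        20
5    11     lab     s8        69
2    26  garage     s4        56
3    27   field     s8        22
4    28    dock     s8        81
1    30     lab     s6        46
8    38  garage     s8        94
6    42    dock     s7        90
filter rows where sensor in ['s7', 's6']:
   temp    site sensor  humidity
0    -9  garage     s6        30
7     2   field     s6        20
1    30     lab     s6        46
6    42    dock     s7        90
drop duplicate sensor (keep=last):
   temp  site sensor  humidity
1    30   lab     s6        46
6    42  dock     s7        90
add column humidity_times_temp = t['humidity'] * t['temp']:
   temp  site sensor  humidity  humidity_times_temp
1    30   lab     s6        46                 1380
6    42  dock     s7        90                 3780
add column shifted = t['humidity_times_temp'] + 10:
   temp  site sensor  humidity  humidity_times_temp  shifted
1    30   lab     s6        46                 1380     1390
6    42  dock     s7        90                 3780     3790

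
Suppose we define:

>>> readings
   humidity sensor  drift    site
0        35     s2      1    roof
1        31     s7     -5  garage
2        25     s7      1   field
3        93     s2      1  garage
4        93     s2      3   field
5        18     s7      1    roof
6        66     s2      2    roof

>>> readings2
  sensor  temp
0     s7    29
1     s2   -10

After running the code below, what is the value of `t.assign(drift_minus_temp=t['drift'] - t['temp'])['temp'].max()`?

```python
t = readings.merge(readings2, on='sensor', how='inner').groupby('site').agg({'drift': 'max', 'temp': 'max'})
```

merge on 'sensor' (how='inner') → 7 rows:
   humidity sensor  drift    site  temp
0        35     s2      1    roof   -10
1        31     s7     -5  garage    29
2        25     s7      1   field    29
3        93     s2      1  garage   -10
4        93     s2      3   field   -10
5        18     s7      1    roof    29
6        66     s2      2    roof   -10
group by site: max(drift), max(temp):
        drift  temp
site               
field       3    29
garage      1    29
roof        2    29
add column drift_minus_temp = t['drift'] - t['temp']:
        drift  temp  drift_minus_temp
site                                 
field       3    29               -26
garage      1    29               -28
roof        2    29               -27
Reading off the max of column 'temp', we get 29.

29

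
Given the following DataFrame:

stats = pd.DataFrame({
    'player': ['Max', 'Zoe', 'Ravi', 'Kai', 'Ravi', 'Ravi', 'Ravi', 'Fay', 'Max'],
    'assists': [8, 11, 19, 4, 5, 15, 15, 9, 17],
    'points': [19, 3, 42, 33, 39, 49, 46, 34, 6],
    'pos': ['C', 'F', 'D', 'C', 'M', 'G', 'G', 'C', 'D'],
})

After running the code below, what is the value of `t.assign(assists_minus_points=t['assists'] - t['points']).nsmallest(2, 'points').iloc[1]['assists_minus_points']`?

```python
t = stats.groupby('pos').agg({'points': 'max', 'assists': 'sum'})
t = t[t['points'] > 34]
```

-6

group by pos: max(points), sum(assists):
     points  assists
pos                 
C        34       21
D        42       36
F         3       11
G        49       30
M        39        5
filter rows where points > 34:
     points  assists
pos                 
D        42       36
G        49       30
M        39        5
add column assists_minus_points = t['assists'] - t['points']:
     points  assists  assists_minus_points
pos                                       
D        42       36                    -6
G        49       30                   -19
M        39        5                   -34
take 2 rows with smallest points:
     points  assists  assists_minus_points
pos                                       
M        39        5                   -34
D        42       36                    -6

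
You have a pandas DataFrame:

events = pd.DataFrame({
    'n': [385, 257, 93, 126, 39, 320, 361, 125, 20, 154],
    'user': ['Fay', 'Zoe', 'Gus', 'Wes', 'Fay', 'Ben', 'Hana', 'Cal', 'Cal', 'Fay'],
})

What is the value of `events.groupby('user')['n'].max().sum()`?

1667

group by user, max of n:
user
Ben     320
Cal     125
Fay     385
Gus      93
Hana    361
Wes     126
Zoe     257
Name: n, dtype: int64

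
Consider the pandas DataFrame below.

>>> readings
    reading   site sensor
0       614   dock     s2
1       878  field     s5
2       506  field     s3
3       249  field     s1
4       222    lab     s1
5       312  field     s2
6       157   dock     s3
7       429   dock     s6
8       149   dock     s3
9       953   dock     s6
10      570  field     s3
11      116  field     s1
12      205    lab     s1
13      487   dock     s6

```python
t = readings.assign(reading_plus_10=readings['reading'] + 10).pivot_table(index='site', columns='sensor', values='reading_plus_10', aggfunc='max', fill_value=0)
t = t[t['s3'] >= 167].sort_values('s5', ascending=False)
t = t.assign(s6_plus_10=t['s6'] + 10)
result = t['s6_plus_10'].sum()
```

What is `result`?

add column reading_plus_10 = readings['reading'] + 10:
    reading   site sensor  reading_plus_10
0       614   dock     s2              624
1       878  field     s5              888
2       506  field     s3              516
3       249  field     s1              259
4       222    lab     s1              232
5       312  field     s2              322
6       157   dock     s3              167
7       429   dock     s6              439
8       149   dock     s3              159
9       953   dock     s6              963
10      570  field     s3              580
11      116  field     s1              126
12      205    lab     s1              215
13      487   dock     s6              497
pivot: rows=site, cols=sensor, max(reading_plus_10):
sensor   s1   s2   s3   s5   s6
site                           
dock      0  624  167    0  963
field   259  322  580  888    0
lab     232    0    0    0    0
filter rows where s3 >= 167:
sensor   s1   s2   s3   s5   s6
site                           
dock      0  624  167    0  963
field   259  322  580  888    0
sort by s5 descending:
sensor   s1   s2   s3   s5   s6
site                           
field   259  322  580  888    0
dock      0  624  167    0  963
add column s6_plus_10 = t['s6'] + 10:
sensor   s1   s2   s3   s5   s6  s6_plus_10
site                                       
field   259  322  580  888    0          10
dock      0  624  167    0  963         973

983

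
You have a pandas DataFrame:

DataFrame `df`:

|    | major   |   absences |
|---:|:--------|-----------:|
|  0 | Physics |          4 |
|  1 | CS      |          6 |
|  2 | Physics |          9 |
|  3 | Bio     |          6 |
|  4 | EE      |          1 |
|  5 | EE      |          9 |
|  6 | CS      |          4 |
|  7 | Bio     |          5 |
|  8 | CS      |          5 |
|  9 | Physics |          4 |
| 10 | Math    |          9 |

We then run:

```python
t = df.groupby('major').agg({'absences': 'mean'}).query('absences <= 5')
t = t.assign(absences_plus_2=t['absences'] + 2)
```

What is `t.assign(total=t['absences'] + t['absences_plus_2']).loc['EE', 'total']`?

group by major, mean of absences:
         absences
major            
Bio      5.500000
CS       5.000000
EE       5.000000
Math     9.000000
Physics  5.666667
filter rows where absences <= 5:
       absences
major          
CS          5.0
EE          5.0
add column absences_plus_2 = t['absences'] + 2:
       absences  absences_plus_2
major                           
CS          5.0              7.0
EE          5.0              7.0
add column total = t['absences'] + t['absences_plus_2']:
       absences  absences_plus_2  total
major                                  
CS          5.0              7.0   12.0
EE          5.0              7.0   12.0
Reading off the value at row 'EE', column 'total', we get 12.0.

12.0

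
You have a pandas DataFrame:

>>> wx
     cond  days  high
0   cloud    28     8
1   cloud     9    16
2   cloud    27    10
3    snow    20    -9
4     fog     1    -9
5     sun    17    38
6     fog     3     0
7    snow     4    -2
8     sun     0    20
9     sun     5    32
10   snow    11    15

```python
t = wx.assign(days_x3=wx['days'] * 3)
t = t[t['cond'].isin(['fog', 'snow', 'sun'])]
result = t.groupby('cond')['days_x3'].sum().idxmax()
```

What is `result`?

add column days_x3 = wx['days'] * 3:
     cond  days  high  days_x3
0   cloud    28     8       84
1   cloud     9    16       27
2   cloud    27    10       81
3    snow    20    -9       60
4     fog     1    -9        3
5     sun    17    38       51
6     fog     3     0        9
7    snow     4    -2       12
8     sun     0    20        0
9     sun     5    32       15
10   snow    11    15       33
filter rows where cond in ['fog', 'snow', 'sun']:
    cond  days  high  days_x3
3   snow    20    -9       60
4    fog     1    -9        3
5    sun    17    38       51
6    fog     3     0        9
7   snow     4    -2       12
8    sun     0    20        0
9    sun     5    32       15
10  snow    11    15       33
group by cond, sum of days_x3:
cond
fog      12
snow    105
sun      66
Name: days_x3, dtype: int64

snow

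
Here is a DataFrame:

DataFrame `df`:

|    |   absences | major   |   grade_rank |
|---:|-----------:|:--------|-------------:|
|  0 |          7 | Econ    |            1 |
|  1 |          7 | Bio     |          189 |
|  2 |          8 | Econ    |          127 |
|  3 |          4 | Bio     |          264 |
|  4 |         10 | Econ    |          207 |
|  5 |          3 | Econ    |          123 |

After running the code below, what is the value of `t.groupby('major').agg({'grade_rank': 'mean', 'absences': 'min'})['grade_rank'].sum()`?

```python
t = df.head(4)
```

take first 4 rows:
   absences major  grade_rank
0         7  Econ           1
1         7   Bio         189
2         8  Econ         127
3         4   Bio         264
group by major: mean(grade_rank), min(absences):
       grade_rank  absences
major                      
Bio         226.5         4
Econ         64.0         7

290.5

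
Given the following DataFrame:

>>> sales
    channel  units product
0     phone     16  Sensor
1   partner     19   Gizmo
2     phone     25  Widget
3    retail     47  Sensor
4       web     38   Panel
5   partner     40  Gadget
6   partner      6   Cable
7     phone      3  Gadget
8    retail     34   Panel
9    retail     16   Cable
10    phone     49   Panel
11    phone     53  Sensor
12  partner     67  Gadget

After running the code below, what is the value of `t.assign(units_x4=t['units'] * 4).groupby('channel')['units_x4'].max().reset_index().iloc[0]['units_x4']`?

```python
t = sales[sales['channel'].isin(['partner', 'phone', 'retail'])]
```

268

filter rows where channel in ['partner', 'phone', 'retail']:
    channel  units product
0     phone     16  Sensor
1   partner     19   Gizmo
2     phone     25  Widget
3    retail     47  Sensor
5   partner     40  Gadget
6   partner      6   Cable
7     phone      3  Gadget
8    retail     34   Panel
9    retail     16   Cable
10    phone     49   Panel
11    phone     53  Sensor
12  partner     67  Gadget
add column units_x4 = t['units'] * 4:
    channel  units product  units_x4
0     phone     16  Sensor        64
1   partner     19   Gizmo        76
2     phone     25  Widget       100
3    retail     47  Sensor       188
5   partner     40  Gadget       160
6   partner      6   Cable        24
7     phone      3  Gadget        12
8    retail     34   Panel       136
9    retail     16   Cable        64
10    phone     49   Panel       196
11    phone     53  Sensor       212
12  partner     67  Gadget       268
group by channel, max of units_x4:
channel
partner    268
phone      212
retail     188
Name: units_x4, dtype: int64
reset_index():
   channel  units_x4
0  partner       268
1    phone       212
2   retail       188
Taking the value at position 0, column 'units_x4' gives 268.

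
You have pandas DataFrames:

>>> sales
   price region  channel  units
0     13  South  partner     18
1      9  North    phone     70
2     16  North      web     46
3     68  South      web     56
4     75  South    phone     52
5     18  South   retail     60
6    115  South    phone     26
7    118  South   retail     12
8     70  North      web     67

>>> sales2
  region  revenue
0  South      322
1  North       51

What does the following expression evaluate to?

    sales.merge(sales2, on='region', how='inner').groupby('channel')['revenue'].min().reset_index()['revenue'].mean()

186.5

merge on 'region' (how='inner') → 9 rows:
   price region  channel  units  revenue
0     13  South  partner     18      322
1      9  North    phone     70       51
2     16  North      web     46       51
3     68  South      web     56      322
4     75  South    phone     52      322
5     18  South   retail     60      322
6    115  South    phone     26      322
7    118  South   retail     12      322
8     70  North      web     67       51
group by channel, min of revenue:
channel
partner    322
phone       51
retail     322
web         51
Name: revenue, dtype: int64
reset_index():
   channel  revenue
0  partner      322
1    phone       51
2   retail      322
3      web       51
Reading off the mean of column 'revenue', we get 186.5.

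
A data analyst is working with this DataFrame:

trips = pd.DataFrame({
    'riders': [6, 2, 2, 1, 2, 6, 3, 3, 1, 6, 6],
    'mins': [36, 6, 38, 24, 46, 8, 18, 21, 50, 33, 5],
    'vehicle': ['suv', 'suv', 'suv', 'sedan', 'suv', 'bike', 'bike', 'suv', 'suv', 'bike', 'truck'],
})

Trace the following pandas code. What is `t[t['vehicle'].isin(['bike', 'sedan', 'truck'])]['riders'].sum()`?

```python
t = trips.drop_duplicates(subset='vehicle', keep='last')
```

drop duplicate vehicle (keep=last):
    riders  mins vehicle
3        1    24   sedan
8        1    50     suv
9        6    33    bike
10       6     5   truck
filter rows where vehicle in ['bike', 'sedan', 'truck']:
    riders  mins vehicle
3        1    24   sedan
9        6    33    bike
10       6     5   truck

13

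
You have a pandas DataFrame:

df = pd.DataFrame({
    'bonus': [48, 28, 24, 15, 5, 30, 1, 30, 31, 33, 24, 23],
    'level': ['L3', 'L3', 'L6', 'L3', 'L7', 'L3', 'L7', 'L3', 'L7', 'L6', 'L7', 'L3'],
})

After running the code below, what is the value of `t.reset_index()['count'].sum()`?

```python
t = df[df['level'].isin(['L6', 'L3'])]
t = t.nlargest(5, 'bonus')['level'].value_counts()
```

filter rows where level in ['L6', 'L3']:
    bonus level
0      48    L3
1      28    L3
2      24    L6
3      15    L3
5      30    L3
7      30    L3
9      33    L6
11     23    L3
take 5 rows with largest bonus:
   bonus level
0     48    L3
9     33    L6
5     30    L3
7     30    L3
1     28    L3
value_counts of level:
level
L3    4
L6    1
Name: count, dtype: int64
reset_index():
  level  count
0    L3      4
1    L6      1
Hence 5.

5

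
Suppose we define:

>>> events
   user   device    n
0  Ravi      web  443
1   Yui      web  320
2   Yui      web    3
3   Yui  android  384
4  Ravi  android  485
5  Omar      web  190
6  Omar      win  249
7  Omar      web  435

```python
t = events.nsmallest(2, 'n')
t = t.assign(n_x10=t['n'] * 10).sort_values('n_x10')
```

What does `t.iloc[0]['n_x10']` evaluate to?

take 2 rows with smallest n:
   user device    n
2   Yui    web    3
5  Omar    web  190
add column n_x10 = t['n'] * 10:
   user device    n  n_x10
2   Yui    web    3     30
5  Omar    web  190   1900
sort by n_x10:
   user device    n  n_x10
2   Yui    web    3     30
5  Omar    web  190   1900
The value at position 0, column 'n_x10' is 30.

30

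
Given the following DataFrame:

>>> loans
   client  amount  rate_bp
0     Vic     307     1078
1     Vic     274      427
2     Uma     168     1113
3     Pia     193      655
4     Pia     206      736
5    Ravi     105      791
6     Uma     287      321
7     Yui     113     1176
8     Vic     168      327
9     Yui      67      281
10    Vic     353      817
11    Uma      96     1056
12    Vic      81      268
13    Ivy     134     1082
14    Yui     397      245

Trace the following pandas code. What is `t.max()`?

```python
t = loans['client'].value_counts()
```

value_counts of client:
client
Vic     5
Uma     3
Yui     3
Pia     2
Ravi    1
Ivy     1
Name: count, dtype: int64

5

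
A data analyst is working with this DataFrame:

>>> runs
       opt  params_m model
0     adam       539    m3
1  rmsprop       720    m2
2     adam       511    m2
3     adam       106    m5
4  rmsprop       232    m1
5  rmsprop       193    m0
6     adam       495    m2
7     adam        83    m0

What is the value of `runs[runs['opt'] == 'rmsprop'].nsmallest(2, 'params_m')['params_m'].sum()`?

filter rows where opt == 'rmsprop':
       opt  params_m model
1  rmsprop       720    m2
4  rmsprop       232    m1
5  rmsprop       193    m0
take 2 rows with smallest params_m:
       opt  params_m model
5  rmsprop       193    m0
4  rmsprop       232    m1

425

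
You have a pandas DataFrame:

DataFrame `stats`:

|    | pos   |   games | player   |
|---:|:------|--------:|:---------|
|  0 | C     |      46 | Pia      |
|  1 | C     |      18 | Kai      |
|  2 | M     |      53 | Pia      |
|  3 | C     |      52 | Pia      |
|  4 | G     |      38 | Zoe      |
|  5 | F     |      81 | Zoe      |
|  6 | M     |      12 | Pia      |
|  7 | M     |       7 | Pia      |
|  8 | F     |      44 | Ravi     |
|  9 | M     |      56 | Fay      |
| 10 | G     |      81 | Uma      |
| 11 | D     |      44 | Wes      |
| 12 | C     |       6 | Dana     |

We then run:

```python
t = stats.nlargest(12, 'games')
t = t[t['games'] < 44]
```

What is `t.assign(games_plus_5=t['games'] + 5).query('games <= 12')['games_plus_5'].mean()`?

take 12 rows with largest games:
   pos  games player
5    F     81    Zoe
10   G     81    Uma
9    M     56    Fay
2    M     53    Pia
3    C     52    Pia
0    C     46    Pia
8    F     44   Ravi
11   D     44    Wes
4    G     38    Zoe
1    C     18    Kai
6    M     12    Pia
7    M      7    Pia
filter rows where games < 44:
  pos  games player
4   G     38    Zoe
1   C     18    Kai
6   M     12    Pia
7   M      7    Pia
add column games_plus_5 = t['games'] + 5:
  pos  games player  games_plus_5
4   G     38    Zoe            43
1   C     18    Kai            23
6   M     12    Pia            17
7   M      7    Pia            12
filter rows where games <= 12:
  pos  games player  games_plus_5
6   M     12    Pia            17
7   M      7    Pia            12
Taking the mean of column 'games_plus_5' gives 14.5.

14.5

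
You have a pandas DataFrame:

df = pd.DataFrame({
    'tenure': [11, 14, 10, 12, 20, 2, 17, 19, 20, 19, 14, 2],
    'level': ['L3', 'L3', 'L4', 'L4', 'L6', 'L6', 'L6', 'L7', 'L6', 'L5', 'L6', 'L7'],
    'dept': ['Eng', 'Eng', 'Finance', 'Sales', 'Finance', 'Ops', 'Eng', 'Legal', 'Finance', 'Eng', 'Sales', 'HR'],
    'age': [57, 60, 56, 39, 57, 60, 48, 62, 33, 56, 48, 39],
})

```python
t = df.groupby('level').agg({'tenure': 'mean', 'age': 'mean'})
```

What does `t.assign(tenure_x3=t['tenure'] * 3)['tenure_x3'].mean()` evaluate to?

40.56

group by level: mean(tenure), mean(age):
       tenure   age
level              
L3       12.5  58.5
L4       11.0  47.5
L5       19.0  56.0
L6       14.6  49.2
L7       10.5  50.5
add column tenure_x3 = t['tenure'] * 3:
       tenure   age  tenure_x3
level                         
L3       12.5  58.5       37.5
L4       11.0  47.5       33.0
L5       19.0  56.0       57.0
L6       14.6  49.2       43.8
L7       10.5  50.5       31.5
So mean() = 40.56.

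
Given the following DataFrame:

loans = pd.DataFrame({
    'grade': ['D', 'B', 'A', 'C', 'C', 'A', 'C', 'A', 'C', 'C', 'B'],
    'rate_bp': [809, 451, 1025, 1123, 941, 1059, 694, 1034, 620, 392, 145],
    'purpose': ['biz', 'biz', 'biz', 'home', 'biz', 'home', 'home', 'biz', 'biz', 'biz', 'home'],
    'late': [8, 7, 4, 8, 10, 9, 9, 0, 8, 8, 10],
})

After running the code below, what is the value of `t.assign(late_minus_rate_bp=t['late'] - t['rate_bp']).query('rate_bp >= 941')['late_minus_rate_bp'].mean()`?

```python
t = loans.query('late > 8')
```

-990.5

filter rows where late > 8:
   grade  rate_bp purpose  late
4      C      941     biz    10
5      A     1059    home     9
6      C      694    home     9
10     B      145    home    10
add column late_minus_rate_bp = t['late'] - t['rate_bp']:
   grade  rate_bp purpose  late  late_minus_rate_bp
4      C      941     biz    10                -931
5      A     1059    home     9               -1050
6      C      694    home     9                -685
10     B      145    home    10                -135
filter rows where rate_bp >= 941:
  grade  rate_bp purpose  late  late_minus_rate_bp
4     C      941     biz    10                -931
5     A     1059    home     9               -1050
So mean() = -990.5.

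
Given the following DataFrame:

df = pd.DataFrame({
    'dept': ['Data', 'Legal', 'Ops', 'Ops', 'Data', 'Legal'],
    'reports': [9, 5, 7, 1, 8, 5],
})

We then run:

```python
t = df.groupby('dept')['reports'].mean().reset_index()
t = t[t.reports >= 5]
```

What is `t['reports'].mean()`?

6.75

group by dept, mean of reports:
dept
Data     8.5
Legal    5.0
Ops      4.0
Name: reports, dtype: float64
reset_index():
    dept  reports
0   Data      8.5
1  Legal      5.0
2    Ops      4.0
filter rows where reports >= 5:
    dept  reports
0   Data      8.5
1  Legal      5.0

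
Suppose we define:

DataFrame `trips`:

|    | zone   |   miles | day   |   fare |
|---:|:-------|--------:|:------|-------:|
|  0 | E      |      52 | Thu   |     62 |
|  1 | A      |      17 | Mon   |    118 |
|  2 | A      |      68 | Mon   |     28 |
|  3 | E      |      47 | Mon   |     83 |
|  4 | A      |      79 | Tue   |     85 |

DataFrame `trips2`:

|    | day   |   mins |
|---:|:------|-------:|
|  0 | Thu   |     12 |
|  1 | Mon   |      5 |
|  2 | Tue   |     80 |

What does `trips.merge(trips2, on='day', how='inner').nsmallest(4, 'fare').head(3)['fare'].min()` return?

merge on 'day' (how='inner') → 5 rows:
  zone  miles  day  fare  mins
0    E     52  Thu    62    12
1    A     17  Mon   118     5
2    A     68  Mon    28     5
3    E     47  Mon    83     5
4    A     79  Tue    85    80
take 4 rows with smallest fare:
  zone  miles  day  fare  mins
2    A     68  Mon    28     5
0    E     52  Thu    62    12
3    E     47  Mon    83     5
4    A     79  Tue    85    80
take first 3 rows:
  zone  miles  day  fare  mins
2    A     68  Mon    28     5
0    E     52  Thu    62    12
3    E     47  Mon    83     5

28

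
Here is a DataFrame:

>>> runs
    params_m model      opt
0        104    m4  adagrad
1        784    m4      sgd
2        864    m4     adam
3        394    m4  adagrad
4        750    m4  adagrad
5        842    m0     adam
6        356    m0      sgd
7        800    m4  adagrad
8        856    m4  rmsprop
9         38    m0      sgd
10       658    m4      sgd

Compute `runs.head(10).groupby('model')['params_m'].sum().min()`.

take first 10 rows:
   params_m model      opt
0       104    m4  adagrad
1       784    m4      sgd
2       864    m4     adam
3       394    m4  adagrad
4       750    m4  adagrad
5       842    m0     adam
6       356    m0      sgd
7       800    m4  adagrad
8       856    m4  rmsprop
9        38    m0      sgd
group by model, sum of params_m:
model
m0    1236
m4    4552
Name: params_m, dtype: int64
Hence 1236.

1236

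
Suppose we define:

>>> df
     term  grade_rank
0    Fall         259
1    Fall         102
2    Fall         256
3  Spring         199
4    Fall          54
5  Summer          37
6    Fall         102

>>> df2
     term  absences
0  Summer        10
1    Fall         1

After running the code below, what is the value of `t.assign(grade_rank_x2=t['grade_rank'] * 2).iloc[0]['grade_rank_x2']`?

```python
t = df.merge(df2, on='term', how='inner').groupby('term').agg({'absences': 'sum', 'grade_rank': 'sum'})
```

merge on 'term' (how='inner') → 6 rows:
     term  grade_rank  absences
0    Fall         259         1
1    Fall         102         1
2    Fall         256         1
3    Fall          54         1
4  Summer          37        10
5    Fall         102         1
group by term: sum(absences), sum(grade_rank):
        absences  grade_rank
term                        
Fall           5         773
Summer        10          37
add column grade_rank_x2 = t['grade_rank'] * 2:
        absences  grade_rank  grade_rank_x2
term                                       
Fall           5         773           1546
Summer        10          37             74
value at position 0, column 'grade_rank_x2' → 1546

1546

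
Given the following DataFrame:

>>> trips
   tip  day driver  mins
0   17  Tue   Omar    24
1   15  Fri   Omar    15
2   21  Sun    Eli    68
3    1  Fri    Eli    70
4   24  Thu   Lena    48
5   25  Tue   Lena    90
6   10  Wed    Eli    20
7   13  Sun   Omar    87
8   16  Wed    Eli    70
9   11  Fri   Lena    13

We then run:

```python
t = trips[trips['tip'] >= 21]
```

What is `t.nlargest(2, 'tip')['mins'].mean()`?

filter rows where tip >= 21:
   tip  day driver  mins
2   21  Sun    Eli    68
4   24  Thu   Lena    48
5   25  Tue   Lena    90
take 2 rows with largest tip:
   tip  day driver  mins
5   25  Tue   Lena    90
4   24  Thu   Lena    48
Hence 69.0.

69.0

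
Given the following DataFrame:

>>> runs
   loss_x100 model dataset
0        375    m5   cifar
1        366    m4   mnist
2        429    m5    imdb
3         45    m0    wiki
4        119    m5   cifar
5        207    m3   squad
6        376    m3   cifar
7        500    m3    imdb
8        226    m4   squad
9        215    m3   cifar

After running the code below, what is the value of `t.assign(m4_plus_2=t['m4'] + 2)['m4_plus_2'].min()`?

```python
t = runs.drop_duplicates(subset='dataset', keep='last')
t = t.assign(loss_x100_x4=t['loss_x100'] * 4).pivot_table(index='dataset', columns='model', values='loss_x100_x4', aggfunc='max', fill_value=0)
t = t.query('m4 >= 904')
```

906

drop duplicate dataset (keep=last):
   loss_x100 model dataset
1        366    m4   mnist
3         45    m0    wiki
7        500    m3    imdb
8        226    m4   squad
9        215    m3   cifar
add column loss_x100_x4 = t['loss_x100'] * 4:
   loss_x100 model dataset  loss_x100_x4
1        366    m4   mnist          1464
3         45    m0    wiki           180
7        500    m3    imdb          2000
8        226    m4   squad           904
9        215    m3   cifar           860
pivot: rows=dataset, cols=model, max(loss_x100_x4):
model     m0    m3    m4
dataset                 
cifar      0   860     0
imdb       0  2000     0
mnist      0     0  1464
squad      0     0   904
wiki     180     0     0
filter rows where m4 >= 904:
model    m0  m3    m4
dataset              
mnist     0   0  1464
squad     0   0   904
add column m4_plus_2 = t['m4'] + 2:
model    m0  m3    m4  m4_plus_2
dataset                         
mnist     0   0  1464       1466
squad     0   0   904        906
The min of column 'm4_plus_2' is 906.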